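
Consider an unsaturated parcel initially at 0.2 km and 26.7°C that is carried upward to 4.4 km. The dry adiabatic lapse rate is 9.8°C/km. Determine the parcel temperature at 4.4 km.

-14.46°C

200–4400 m, dry adiabatic: Δz = 4.2 km ⇒ ΔT = -41.16°C; T = -14.46°C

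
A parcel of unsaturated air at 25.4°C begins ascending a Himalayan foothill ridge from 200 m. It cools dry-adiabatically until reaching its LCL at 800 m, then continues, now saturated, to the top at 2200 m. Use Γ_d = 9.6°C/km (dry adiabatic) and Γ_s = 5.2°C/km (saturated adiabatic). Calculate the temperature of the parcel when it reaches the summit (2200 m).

12.36°C

From 200 m to 800 m (dry): cools by 9.6 × 0.6 = 5.76°C, giving 19.64°C.
From 800 m to 2200 m (saturated): cools by 5.2 × 1.4 = 7.28°C, giving 12.36°C.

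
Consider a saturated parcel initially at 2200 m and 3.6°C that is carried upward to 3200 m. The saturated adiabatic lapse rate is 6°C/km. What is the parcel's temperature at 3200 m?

Saturated adiabatic to 3200 m: -6 × 1 km = -6°C, so T = -2.4°C.

-2.4°C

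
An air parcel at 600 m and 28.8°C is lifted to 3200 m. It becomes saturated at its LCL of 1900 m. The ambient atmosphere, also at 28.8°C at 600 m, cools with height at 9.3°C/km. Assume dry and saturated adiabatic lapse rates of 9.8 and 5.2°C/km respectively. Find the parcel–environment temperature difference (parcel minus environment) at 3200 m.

Parcel:
  600–1900 m, dry: Δz = 1.3 km ⇒ ΔT = -12.74°C; T = 16.06°C
  1900–3200 m, saturated: Δz = 1.3 km ⇒ ΔT = -6.76°C; T = 9.3°C
Environment:
  600–3200 m, environment: Δz = 2.6 km ⇒ ΔT = -24.18°C; T = 4.62°C
T_parcel − T_env = 9.3 − 4.62 = +4.68°C

+4.68°C (parcel warmer than environment)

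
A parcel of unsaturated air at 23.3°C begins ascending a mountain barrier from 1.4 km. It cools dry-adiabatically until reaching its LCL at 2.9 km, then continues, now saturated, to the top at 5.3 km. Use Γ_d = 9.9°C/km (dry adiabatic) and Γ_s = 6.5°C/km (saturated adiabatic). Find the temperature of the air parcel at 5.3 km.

Dry to 2900 m: -9.9 × 1.5 km = -14.85°C, so T = 8.45°C.
Saturated to 5300 m: -6.5 × 2.4 km = -15.6°C, so T = -7.15°C.

-7.15°C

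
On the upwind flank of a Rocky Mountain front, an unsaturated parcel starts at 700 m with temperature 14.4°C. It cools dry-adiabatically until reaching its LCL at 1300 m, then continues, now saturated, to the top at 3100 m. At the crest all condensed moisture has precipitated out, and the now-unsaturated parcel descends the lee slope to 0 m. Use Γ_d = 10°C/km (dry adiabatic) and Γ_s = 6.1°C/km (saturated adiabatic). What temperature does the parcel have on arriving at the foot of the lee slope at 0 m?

28.42°C

Dry to 1300 m: -10 × 0.6 km = -6°C, so T = 8.4°C.
Saturated to 3100 m: -6.1 × 1.8 km = -10.98°C, so T = -2.58°C.
Dry descent to 0 m: +10 × 3.1 km = +31°C, so T = 28.42°C.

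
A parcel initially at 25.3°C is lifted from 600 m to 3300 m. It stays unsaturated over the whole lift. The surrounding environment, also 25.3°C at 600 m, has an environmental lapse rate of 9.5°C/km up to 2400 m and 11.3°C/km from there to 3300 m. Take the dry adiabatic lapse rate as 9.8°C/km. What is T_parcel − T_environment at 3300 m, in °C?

Parcel:
  Dry to 3300 m: -9.8 × 2.7 km = -26.46°C, so T = -1.16°C.
Environment:
  Environment, lower layer to 2400 m: -9.5 × 1.8 km = -17.1°C, so T = 8.2°C.
  Environment, upper layer to 3300 m: -11.3 × 0.9 km = -10.17°C, so T = -1.97°C.
T_parcel − T_env = -1.16 − (-1.97) = +0.81°C

+0.81°C (parcel warmer than environment)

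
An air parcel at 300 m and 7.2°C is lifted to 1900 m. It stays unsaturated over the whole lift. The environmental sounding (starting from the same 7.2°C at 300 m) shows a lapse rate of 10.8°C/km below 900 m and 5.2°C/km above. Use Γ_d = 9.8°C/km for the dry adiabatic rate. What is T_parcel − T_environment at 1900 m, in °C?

Parcel:
  Dry to 1900 m: -9.8 × 1.6 km = -15.68°C, so T = -8.48°C.
Environment:
  Environment, lower layer to 900 m: -10.8 × 0.6 km = -6.48°C, so T = 0.72°C.
  Environment, upper layer to 1900 m: -5.2 × 1 km = -5.2°C, so T = -4.48°C.
T_parcel − T_env = -8.48 − (-4.48) = -4°C

-4°C (parcel cooler than environment)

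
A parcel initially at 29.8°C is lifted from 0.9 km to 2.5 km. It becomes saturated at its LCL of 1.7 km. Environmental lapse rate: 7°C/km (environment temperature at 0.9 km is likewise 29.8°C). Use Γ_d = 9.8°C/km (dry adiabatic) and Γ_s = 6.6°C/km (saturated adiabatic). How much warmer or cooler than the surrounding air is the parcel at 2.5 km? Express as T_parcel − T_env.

-1.92°C (parcel cooler than environment)

Parcel:
  From 900 m to 1700 m (dry): cools by 9.8 × 0.8 = 7.84°C, giving 21.96°C.
  From 1700 m to 2500 m (saturated): cools by 6.6 × 0.8 = 5.28°C, giving 16.68°C.
Environment:
  From 900 m to 2500 m (environment): cools by 7 × 1.6 = 11.2°C, giving 18.6°C.
T_parcel − T_env = 16.68 − 18.6 = -1.92°C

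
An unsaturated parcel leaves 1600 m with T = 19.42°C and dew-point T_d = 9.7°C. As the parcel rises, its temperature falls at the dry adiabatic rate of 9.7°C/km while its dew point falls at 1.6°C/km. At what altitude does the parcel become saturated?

2800 m

T and T_d converge at 9.7 − 1.6 = 8.1°C per km
Height above start = (19.42 − 9.7) / 8.1 = 1.2 km
LCL altitude = 1600 m + 1200 m = 2800 m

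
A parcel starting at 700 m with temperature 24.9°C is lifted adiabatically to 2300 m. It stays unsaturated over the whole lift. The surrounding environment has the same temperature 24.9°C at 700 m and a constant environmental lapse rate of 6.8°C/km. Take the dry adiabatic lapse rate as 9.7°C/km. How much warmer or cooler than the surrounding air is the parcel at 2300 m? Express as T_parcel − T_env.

Parcel:
  700–2300 m, dry: Δz = 1.6 km ⇒ ΔT = -15.52°C; T = 9.38°C
Environment:
  700–2300 m, environment: Δz = 1.6 km ⇒ ΔT = -10.88°C; T = 14.02°C
T_parcel − T_env = 9.38 − 14.02 = -4.64°C

-4.64°C (parcel cooler than environment)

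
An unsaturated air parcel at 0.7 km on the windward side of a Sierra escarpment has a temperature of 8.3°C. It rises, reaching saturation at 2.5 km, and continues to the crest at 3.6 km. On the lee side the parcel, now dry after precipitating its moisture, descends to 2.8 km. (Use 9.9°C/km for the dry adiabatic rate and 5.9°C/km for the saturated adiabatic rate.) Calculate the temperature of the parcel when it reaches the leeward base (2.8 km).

700 → 2500 m (dry, 9.9°C/km): ΔT = -9.9 × 1.8 = -17.82°C → T = -9.52°C
2500 → 3600 m (saturated, 5.9°C/km): ΔT = -5.9 × 1.1 = -6.49°C → T = -16.01°C
3600 → 2800 m (dry descent, 9.9°C/km): ΔT = +9.9 × 0.8 = +7.92°C → T = -8.09°C

-8.09°C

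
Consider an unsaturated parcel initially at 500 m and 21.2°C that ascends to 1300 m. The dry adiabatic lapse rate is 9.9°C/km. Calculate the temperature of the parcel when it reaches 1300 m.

500 → 1300 m (dry adiabatic, 9.9°C/km): ΔT = -9.9 × 0.8 = -7.92°C → T = 13.28°C

13.28°C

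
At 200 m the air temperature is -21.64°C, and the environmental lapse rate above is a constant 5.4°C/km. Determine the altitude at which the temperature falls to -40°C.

3600 m

Height above start = (-21.64 − (-40)) / 5.4 = 3.4 km
Altitude = 200 m + 3400 m = 3600 m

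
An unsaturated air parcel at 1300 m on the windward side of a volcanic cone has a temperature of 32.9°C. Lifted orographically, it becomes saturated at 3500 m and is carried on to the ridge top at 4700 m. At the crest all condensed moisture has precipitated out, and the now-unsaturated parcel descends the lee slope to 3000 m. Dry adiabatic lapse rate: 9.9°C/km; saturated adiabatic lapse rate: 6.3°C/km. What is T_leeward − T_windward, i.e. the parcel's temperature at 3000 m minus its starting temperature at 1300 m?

From 1300 m to 3500 m (dry): cools by 9.9 × 2.2 = 21.78°C, giving 11.12°C.
From 3500 m to 4700 m (saturated): cools by 6.3 × 1.2 = 7.56°C, giving 3.56°C.
From 4700 m to 3000 m (dry descent): warms by 9.9 × 1.7 = 16.83°C, giving 20.39°C.
Net change vs windward start: 20.39 − 32.9 = -12.51°C

-12.51°C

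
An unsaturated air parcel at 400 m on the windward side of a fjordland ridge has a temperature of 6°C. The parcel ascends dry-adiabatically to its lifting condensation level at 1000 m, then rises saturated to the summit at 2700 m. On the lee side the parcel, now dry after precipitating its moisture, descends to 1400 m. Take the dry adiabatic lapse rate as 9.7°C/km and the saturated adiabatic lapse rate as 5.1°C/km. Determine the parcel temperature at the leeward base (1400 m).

400–1000 m, dry: Δz = 0.6 km ⇒ ΔT = -5.82°C; T = 0.18°C
1000–2700 m, saturated: Δz = 1.7 km ⇒ ΔT = -8.67°C; T = -8.49°C
2700–1400 m, dry descent: Δz = 1.3 km ⇒ ΔT = +12.61°C; T = 4.12°C

4.12°C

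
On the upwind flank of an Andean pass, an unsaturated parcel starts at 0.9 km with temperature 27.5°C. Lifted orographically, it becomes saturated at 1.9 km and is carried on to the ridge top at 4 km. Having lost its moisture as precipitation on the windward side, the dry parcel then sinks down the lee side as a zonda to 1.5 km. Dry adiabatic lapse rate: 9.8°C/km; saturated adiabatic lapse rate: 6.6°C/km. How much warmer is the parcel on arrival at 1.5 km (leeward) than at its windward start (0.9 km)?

+0.84°C

900 → 1900 m (dry, 9.8°C/km): ΔT = -9.8 × 1 = -9.8°C → T = 17.7°C
1900 → 4000 m (saturated, 6.6°C/km): ΔT = -6.6 × 2.1 = -13.86°C → T = 3.84°C
4000 → 1500 m (dry descent, 9.8°C/km): ΔT = +9.8 × 2.5 = +24.5°C → T = 28.34°C
Net change vs windward start: 28.34 − 27.5 = +0.84°C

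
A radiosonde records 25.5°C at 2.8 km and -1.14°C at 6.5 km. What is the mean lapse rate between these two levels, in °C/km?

7.2°C/km

Γ = −ΔT/Δz = (25.5 − (-1.14)) / (6500 − 2800) m
  = 26.64°C / 3.7 km = 7.2°C/km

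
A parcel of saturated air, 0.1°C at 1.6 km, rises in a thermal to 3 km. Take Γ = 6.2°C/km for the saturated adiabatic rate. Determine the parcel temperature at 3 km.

-8.58°C

1600–3000 m, saturated adiabatic: Δz = 1.4 km ⇒ ΔT = -8.68°C; T = -8.58°C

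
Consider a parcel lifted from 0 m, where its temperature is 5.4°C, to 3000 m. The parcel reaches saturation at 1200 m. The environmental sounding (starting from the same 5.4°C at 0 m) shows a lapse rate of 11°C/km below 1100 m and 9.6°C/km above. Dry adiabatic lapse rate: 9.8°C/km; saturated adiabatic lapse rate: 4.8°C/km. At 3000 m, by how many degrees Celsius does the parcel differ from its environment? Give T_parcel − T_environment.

Parcel:
  0 → 1200 m (dry, 9.8°C/km): ΔT = -9.8 × 1.2 = -11.76°C → T = -6.36°C
  1200 → 3000 m (saturated, 4.8°C/km): ΔT = -4.8 × 1.8 = -8.64°C → T = -15°C
Environment:
  0 → 1100 m (environment, lower layer, 11°C/km): ΔT = -11 × 1.1 = -12.1°C → T = -6.7°C
  1100 → 3000 m (environment, upper layer, 9.6°C/km): ΔT = -9.6 × 1.9 = -18.24°C → T = -24.94°C
T_parcel − T_env = -15 − (-24.94) = +9.94°C

+9.94°C (parcel warmer than environment)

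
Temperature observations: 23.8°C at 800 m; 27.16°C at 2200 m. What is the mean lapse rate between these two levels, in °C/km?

Γ = −ΔT/Δz = (23.8 − 27.16) / (2200 − 800) m
  = -3.36°C / 1.4 km = -2.4°C/km

-2.4°C/km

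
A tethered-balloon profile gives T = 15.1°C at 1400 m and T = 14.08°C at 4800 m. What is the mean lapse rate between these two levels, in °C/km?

0.3°C/km

Γ = −ΔT/Δz = (15.1 − 14.08) / (4800 − 1400) m
  = 1.02°C / 3.4 km = 0.3°C/km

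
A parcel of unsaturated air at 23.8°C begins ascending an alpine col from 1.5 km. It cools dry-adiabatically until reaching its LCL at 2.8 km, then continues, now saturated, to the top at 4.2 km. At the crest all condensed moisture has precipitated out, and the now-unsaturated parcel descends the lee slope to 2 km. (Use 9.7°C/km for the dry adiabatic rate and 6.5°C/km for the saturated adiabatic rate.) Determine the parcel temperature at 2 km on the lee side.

From 1500 m to 2800 m (dry): cools by 9.7 × 1.3 = 12.61°C, giving 11.19°C.
From 2800 m to 4200 m (saturated): cools by 6.5 × 1.4 = 9.1°C, giving 2.09°C.
From 4200 m to 2000 m (dry descent): warms by 9.7 × 2.2 = 21.34°C, giving 23.43°C.

23.43°C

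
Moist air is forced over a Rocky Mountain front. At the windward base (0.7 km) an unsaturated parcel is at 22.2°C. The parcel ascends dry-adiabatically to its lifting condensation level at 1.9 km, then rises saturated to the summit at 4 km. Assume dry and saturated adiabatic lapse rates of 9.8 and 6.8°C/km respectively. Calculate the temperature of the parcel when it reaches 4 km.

-3.84°C

Dry to 1900 m: -9.8 × 1.2 km = -11.76°C, so T = 10.44°C.
Saturated to 4000 m: -6.8 × 2.1 km = -14.28°C, so T = -3.84°C.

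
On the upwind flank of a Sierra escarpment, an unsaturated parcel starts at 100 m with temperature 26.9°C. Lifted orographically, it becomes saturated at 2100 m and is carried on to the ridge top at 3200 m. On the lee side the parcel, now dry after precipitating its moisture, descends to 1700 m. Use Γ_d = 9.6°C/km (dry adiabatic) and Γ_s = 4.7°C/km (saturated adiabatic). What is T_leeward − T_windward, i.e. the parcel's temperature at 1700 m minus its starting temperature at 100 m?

From 100 m to 2100 m (dry): cools by 9.6 × 2 = 19.2°C, giving 7.7°C.
From 2100 m to 3200 m (saturated): cools by 4.7 × 1.1 = 5.17°C, giving 2.53°C.
From 3200 m to 1700 m (dry descent): warms by 9.6 × 1.5 = 14.4°C, giving 16.93°C.
Net change vs windward start: 16.93 − 26.9 = -9.97°C

-9.97°C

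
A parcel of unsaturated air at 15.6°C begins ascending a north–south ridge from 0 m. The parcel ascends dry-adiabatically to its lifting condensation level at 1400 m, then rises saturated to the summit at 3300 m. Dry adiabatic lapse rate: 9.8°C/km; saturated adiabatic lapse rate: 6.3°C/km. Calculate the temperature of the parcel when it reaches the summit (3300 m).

0–1400 m, dry: Δz = 1.4 km ⇒ ΔT = -13.72°C; T = 1.88°C
1400–3300 m, saturated: Δz = 1.9 km ⇒ ΔT = -11.97°C; T = -10.09°C

-10.09°C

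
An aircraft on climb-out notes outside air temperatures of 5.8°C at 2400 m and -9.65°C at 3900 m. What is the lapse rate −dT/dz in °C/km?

Γ = −ΔT/Δz = (5.8 − (-9.65)) / (3900 − 2400) m
  = 15.45°C / 1.5 km = 10.3°C/km

10.3°C/km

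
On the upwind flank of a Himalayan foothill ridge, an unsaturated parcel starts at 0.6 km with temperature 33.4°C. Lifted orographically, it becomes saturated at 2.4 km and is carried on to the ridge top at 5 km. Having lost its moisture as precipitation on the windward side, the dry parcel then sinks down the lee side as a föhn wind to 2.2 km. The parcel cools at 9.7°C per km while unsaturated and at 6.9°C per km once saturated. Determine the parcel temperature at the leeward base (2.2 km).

600 → 2400 m (dry, 9.7°C/km): ΔT = -9.7 × 1.8 = -17.46°C → T = 15.94°C
2400 → 5000 m (saturated, 6.9°C/km): ΔT = -6.9 × 2.6 = -17.94°C → T = -2°C
5000 → 2200 m (dry descent, 9.7°C/km): ΔT = +9.7 × 2.8 = +27.16°C → T = 25.16°C

25.16°C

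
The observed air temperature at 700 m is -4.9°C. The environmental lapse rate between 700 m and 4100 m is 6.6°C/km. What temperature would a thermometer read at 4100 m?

-27.34°C

700 → 4100 m (environmental, 6.6°C/km): ΔT = -6.6 × 3.4 = -22.44°C → T = -27.34°C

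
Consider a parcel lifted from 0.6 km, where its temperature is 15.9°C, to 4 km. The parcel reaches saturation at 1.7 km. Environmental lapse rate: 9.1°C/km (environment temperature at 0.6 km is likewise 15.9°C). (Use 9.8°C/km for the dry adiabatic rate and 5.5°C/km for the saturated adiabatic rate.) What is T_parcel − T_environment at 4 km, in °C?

+7.51°C (parcel warmer than environment)

Parcel:
  From 600 m to 1700 m (dry): cools by 9.8 × 1.1 = 10.78°C, giving 5.12°C.
  From 1700 m to 4000 m (saturated): cools by 5.5 × 2.3 = 12.65°C, giving -7.53°C.
Environment:
  From 600 m to 4000 m (environment): cools by 9.1 × 3.4 = 30.94°C, giving -15.04°C.
T_parcel − T_env = -7.53 − (-15.04) = +7.51°C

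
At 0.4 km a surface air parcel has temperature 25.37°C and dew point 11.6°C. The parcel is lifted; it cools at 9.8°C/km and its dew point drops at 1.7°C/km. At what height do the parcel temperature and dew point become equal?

T and T_d converge at 9.8 − 1.7 = 8.1°C per km
Height above start = (25.37 − 11.6) / 8.1 = 1.7 km
LCL altitude = 400 m + 1700 m = 2100 m

2.1 km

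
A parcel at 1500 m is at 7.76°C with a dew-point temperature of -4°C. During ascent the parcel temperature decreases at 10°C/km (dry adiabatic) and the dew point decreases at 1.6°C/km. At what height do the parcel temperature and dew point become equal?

2900 m

T and T_d converge at 10 − 1.6 = 8.4°C per km
Height above start = (7.76 − (-4)) / 8.4 = 1.4 km
LCL altitude = 1500 m + 1400 m = 2900 m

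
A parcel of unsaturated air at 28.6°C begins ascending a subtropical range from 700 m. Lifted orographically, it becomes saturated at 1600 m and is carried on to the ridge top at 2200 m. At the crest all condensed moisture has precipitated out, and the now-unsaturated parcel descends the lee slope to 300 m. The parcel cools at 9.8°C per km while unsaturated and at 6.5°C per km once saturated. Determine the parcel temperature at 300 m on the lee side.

700–1600 m, dry: Δz = 0.9 km ⇒ ΔT = -8.82°C; T = 19.78°C
1600–2200 m, saturated: Δz = 0.6 km ⇒ ΔT = -3.9°C; T = 15.88°C
2200–300 m, dry descent: Δz = 1.9 km ⇒ ΔT = +18.62°C; T = 34.5°C

34.5°C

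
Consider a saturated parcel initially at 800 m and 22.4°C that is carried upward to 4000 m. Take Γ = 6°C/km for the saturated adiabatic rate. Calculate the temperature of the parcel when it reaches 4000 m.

3.2°C

800 → 4000 m (saturated adiabatic, 6°C/km): ΔT = -6 × 3.2 = -19.2°C → T = 3.2°C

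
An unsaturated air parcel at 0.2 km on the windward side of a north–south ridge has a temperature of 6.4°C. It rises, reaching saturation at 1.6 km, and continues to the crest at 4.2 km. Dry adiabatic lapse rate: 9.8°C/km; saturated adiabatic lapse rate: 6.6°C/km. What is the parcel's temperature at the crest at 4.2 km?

200–1600 m, dry: Δz = 1.4 km ⇒ ΔT = -13.72°C; T = -7.32°C
1600–4200 m, saturated: Δz = 2.6 km ⇒ ΔT = -17.16°C; T = -24.48°C

-24.48°C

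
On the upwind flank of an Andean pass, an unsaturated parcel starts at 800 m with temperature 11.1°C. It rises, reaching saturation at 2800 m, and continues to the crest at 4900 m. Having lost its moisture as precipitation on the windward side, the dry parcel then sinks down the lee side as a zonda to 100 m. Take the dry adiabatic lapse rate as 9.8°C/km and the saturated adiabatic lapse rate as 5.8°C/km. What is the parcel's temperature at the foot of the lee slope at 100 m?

From 800 m to 2800 m (dry): cools by 9.8 × 2 = 19.6°C, giving -8.5°C.
From 2800 m to 4900 m (saturated): cools by 5.8 × 2.1 = 12.18°C, giving -20.68°C.
From 4900 m to 100 m (dry descent): warms by 9.8 × 4.8 = 47.04°C, giving 26.36°C.

26.36°C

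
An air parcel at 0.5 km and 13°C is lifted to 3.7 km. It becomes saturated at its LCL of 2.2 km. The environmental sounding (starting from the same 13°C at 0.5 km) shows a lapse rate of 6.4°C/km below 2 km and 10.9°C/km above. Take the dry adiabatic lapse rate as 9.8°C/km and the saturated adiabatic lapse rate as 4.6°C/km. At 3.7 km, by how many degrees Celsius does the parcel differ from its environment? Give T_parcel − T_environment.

Parcel:
  From 500 m to 2200 m (dry): cools by 9.8 × 1.7 = 16.66°C, giving -3.66°C.
  From 2200 m to 3700 m (saturated): cools by 4.6 × 1.5 = 6.9°C, giving -10.56°C.
Environment:
  From 500 m to 2000 m (environment, lower layer): cools by 6.4 × 1.5 = 9.6°C, giving 3.4°C.
  From 2000 m to 3700 m (environment, upper layer): cools by 10.9 × 1.7 = 18.53°C, giving -15.13°C.
T_parcel − T_env = -10.56 − (-15.13) = +4.57°C

+4.57°C (parcel warmer than environment)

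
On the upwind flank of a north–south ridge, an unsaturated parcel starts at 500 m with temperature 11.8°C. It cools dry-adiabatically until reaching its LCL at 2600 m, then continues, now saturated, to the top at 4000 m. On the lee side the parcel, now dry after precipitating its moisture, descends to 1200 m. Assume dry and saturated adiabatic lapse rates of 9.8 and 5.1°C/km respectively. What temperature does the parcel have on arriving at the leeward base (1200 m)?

500 → 2600 m (dry, 9.8°C/km): ΔT = -9.8 × 2.1 = -20.58°C → T = -8.78°C
2600 → 4000 m (saturated, 5.1°C/km): ΔT = -5.1 × 1.4 = -7.14°C → T = -15.92°C
4000 → 1200 m (dry descent, 9.8°C/km): ΔT = +9.8 × 2.8 = +27.44°C → T = 11.52°C

11.52°C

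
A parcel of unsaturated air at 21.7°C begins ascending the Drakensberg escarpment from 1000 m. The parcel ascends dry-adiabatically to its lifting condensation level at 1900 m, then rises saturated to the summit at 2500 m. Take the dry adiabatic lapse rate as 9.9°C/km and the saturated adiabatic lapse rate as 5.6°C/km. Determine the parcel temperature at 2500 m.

9.43°C

From 1000 m to 1900 m (dry): cools by 9.9 × 0.9 = 8.91°C, giving 12.79°C.
From 1900 m to 2500 m (saturated): cools by 5.6 × 0.6 = 3.36°C, giving 9.43°C.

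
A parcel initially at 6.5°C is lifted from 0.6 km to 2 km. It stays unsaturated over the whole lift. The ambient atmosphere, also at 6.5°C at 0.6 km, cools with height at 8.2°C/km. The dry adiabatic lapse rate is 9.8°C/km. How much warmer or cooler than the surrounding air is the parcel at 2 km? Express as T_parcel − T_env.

Parcel:
  600 → 2000 m (dry, 9.8°C/km): ΔT = -9.8 × 1.4 = -13.72°C → T = -7.22°C
Environment:
  600 → 2000 m (environment, 8.2°C/km): ΔT = -8.2 × 1.4 = -11.48°C → T = -4.98°C
T_parcel − T_env = -7.22 − (-4.98) = -2.24°C

-2.24°C (parcel cooler than environment)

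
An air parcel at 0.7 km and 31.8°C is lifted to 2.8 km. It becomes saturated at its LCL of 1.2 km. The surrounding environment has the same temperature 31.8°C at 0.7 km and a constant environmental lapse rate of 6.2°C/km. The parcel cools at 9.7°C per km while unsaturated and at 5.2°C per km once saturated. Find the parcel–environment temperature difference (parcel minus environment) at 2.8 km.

Parcel:
  From 700 m to 1200 m (dry): cools by 9.7 × 0.5 = 4.85°C, giving 26.95°C.
  From 1200 m to 2800 m (saturated): cools by 5.2 × 1.6 = 8.32°C, giving 18.63°C.
Environment:
  From 700 m to 2800 m (environment): cools by 6.2 × 2.1 = 13.02°C, giving 18.78°C.
T_parcel − T_env = 18.63 − 18.78 = -0.15°C

-0.15°C (parcel cooler than environment)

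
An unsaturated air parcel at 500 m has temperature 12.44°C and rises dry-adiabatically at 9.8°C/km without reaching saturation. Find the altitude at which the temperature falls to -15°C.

Height above start = (12.44 − (-15)) / 9.8 = 2.8 km
Altitude = 500 m + 2800 m = 3300 m

3300 m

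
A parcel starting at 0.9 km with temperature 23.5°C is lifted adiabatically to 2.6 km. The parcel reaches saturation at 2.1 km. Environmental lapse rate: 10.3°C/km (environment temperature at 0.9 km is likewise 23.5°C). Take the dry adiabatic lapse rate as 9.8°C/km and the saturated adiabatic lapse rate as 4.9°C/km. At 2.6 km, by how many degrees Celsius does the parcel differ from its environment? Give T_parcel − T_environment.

Parcel:
  900–2100 m, dry: Δz = 1.2 km ⇒ ΔT = -11.76°C; T = 11.74°C
  2100–2600 m, saturated: Δz = 0.5 km ⇒ ΔT = -2.45°C; T = 9.29°C
Environment:
  900–2600 m, environment: Δz = 1.7 km ⇒ ΔT = -17.51°C; T = 5.99°C
T_parcel − T_env = 9.29 − 5.99 = +3.3°C

+3.3°C (parcel warmer than environment)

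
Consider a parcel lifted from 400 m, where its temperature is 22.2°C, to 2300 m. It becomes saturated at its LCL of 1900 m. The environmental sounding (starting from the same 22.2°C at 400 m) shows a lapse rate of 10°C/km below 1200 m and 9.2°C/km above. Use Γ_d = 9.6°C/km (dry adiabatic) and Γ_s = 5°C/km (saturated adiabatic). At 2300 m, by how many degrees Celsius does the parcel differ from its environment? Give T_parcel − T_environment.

+1.72°C (parcel warmer than environment)

Parcel:
  From 400 m to 1900 m (dry): cools by 9.6 × 1.5 = 14.4°C, giving 7.8°C.
  From 1900 m to 2300 m (saturated): cools by 5 × 0.4 = 2°C, giving 5.8°C.
Environment:
  From 400 m to 1200 m (environment, lower layer): cools by 10 × 0.8 = 8°C, giving 14.2°C.
  From 1200 m to 2300 m (environment, upper layer): cools by 9.2 × 1.1 = 10.12°C, giving 4.08°C.
T_parcel − T_env = 5.8 − 4.08 = +1.72°C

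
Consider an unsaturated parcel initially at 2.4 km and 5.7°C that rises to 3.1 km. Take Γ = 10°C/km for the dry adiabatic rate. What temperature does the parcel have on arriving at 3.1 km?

-1.3°C

2400 → 3100 m (dry adiabatic, 10°C/km): ΔT = -10 × 0.7 = -7°C → T = -1.3°C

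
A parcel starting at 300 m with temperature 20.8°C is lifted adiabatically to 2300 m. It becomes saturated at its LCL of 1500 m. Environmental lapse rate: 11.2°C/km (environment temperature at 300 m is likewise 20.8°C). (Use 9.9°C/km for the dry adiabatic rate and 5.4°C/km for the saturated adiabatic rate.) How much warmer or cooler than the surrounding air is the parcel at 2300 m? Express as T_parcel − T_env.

+6.2°C (parcel warmer than environment)

Parcel:
  Dry to 1500 m: -9.9 × 1.2 km = -11.88°C, so T = 8.92°C.
  Saturated to 2300 m: -5.4 × 0.8 km = -4.32°C, so T = 4.6°C.
Environment:
  Environment to 2300 m: -11.2 × 2 km = -22.4°C, so T = -1.6°C.
T_parcel − T_env = 4.6 − (-1.6) = +6.2°C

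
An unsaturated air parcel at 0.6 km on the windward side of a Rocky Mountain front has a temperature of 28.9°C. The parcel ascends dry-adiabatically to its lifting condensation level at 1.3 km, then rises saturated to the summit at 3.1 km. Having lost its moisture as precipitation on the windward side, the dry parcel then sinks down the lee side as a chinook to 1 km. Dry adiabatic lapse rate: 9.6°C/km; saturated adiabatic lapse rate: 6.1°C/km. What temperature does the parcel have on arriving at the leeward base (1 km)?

600 → 1300 m (dry, 9.6°C/km): ΔT = -9.6 × 0.7 = -6.72°C → T = 22.18°C
1300 → 3100 m (saturated, 6.1°C/km): ΔT = -6.1 × 1.8 = -10.98°C → T = 11.2°C
3100 → 1000 m (dry descent, 9.6°C/km): ΔT = +9.6 × 2.1 = +20.16°C → T = 31.36°C

31.36°C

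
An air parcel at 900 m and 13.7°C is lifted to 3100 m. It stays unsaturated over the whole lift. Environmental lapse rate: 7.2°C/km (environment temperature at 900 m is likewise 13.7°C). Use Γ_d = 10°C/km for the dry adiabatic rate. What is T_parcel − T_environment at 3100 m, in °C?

Parcel:
  900–3100 m, dry: Δz = 2.2 km ⇒ ΔT = -22°C; T = -8.3°C
Environment:
  900–3100 m, environment: Δz = 2.2 km ⇒ ΔT = -15.84°C; T = -2.14°C
T_parcel − T_env = -8.3 − (-2.14) = -6.16°C

-6.16°C (parcel cooler than environment)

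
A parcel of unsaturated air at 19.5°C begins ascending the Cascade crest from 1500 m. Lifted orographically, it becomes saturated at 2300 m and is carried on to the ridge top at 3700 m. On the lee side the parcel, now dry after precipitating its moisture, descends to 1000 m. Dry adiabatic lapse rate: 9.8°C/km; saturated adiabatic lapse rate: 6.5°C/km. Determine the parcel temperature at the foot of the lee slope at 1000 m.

29.02°C

1500 → 2300 m (dry, 9.8°C/km): ΔT = -9.8 × 0.8 = -7.84°C → T = 11.66°C
2300 → 3700 m (saturated, 6.5°C/km): ΔT = -6.5 × 1.4 = -9.1°C → T = 2.56°C
3700 → 1000 m (dry descent, 9.8°C/km): ΔT = +9.8 × 2.7 = +26.46°C → T = 29.02°C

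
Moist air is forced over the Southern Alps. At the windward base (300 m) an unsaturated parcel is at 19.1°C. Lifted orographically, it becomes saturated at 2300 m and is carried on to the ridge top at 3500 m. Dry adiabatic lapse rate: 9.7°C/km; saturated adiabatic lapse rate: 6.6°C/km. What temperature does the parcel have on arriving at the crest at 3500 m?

300–2300 m, dry: Δz = 2 km ⇒ ΔT = -19.4°C; T = -0.3°C
2300–3500 m, saturated: Δz = 1.2 km ⇒ ΔT = -7.92°C; T = -8.22°C

-8.22°C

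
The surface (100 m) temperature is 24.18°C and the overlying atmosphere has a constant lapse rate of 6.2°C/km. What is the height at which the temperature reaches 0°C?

4000 m

Height above start = (24.18 − 0) / 6.2 = 3.9 km
Altitude = 100 m + 3900 m = 4000 m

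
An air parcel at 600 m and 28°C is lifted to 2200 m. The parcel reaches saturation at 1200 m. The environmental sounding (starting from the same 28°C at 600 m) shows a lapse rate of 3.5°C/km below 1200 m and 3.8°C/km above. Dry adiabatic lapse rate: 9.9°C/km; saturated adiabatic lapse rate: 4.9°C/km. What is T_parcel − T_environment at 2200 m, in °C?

Parcel:
  600–1200 m, dry: Δz = 0.6 km ⇒ ΔT = -5.94°C; T = 22.06°C
  1200–2200 m, saturated: Δz = 1 km ⇒ ΔT = -4.9°C; T = 17.16°C
Environment:
  600–1200 m, environment, lower layer: Δz = 0.6 km ⇒ ΔT = -2.1°C; T = 25.9°C
  1200–2200 m, environment, upper layer: Δz = 1 km ⇒ ΔT = -3.8°C; T = 22.1°C
T_parcel − T_env = 17.16 − 22.1 = -4.94°C

-4.94°C (parcel cooler than environment)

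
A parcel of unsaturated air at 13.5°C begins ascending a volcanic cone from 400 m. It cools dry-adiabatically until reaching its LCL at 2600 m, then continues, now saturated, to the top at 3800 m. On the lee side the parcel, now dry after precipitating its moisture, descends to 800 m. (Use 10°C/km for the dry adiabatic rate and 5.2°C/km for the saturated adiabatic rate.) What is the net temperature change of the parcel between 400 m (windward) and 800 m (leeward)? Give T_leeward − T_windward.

+1.76°C

400 → 2600 m (dry, 10°C/km): ΔT = -10 × 2.2 = -22°C → T = -8.5°C
2600 → 3800 m (saturated, 5.2°C/km): ΔT = -5.2 × 1.2 = -6.24°C → T = -14.74°C
3800 → 800 m (dry descent, 10°C/km): ΔT = +10 × 3 = +30°C → T = 15.26°C
Net change vs windward start: 15.26 − 13.5 = +1.76°C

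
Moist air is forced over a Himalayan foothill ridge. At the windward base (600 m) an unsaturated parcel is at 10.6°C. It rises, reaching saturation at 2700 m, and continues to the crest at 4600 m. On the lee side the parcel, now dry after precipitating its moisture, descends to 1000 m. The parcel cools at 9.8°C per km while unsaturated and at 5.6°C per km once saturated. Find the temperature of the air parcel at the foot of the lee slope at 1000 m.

From 600 m to 2700 m (dry): cools by 9.8 × 2.1 = 20.58°C, giving -9.98°C.
From 2700 m to 4600 m (saturated): cools by 5.6 × 1.9 = 10.64°C, giving -20.62°C.
From 4600 m to 1000 m (dry descent): warms by 9.8 × 3.6 = 35.28°C, giving 14.66°C.

14.66°C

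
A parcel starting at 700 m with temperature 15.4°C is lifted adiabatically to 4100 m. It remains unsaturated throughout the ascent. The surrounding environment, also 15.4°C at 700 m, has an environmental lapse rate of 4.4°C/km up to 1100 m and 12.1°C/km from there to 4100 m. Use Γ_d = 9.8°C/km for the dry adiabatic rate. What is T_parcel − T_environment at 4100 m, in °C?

+4.74°C (parcel warmer than environment)

Parcel:
  Dry to 4100 m: -9.8 × 3.4 km = -33.32°C, so T = -17.92°C.
Environment:
  Environment, lower layer to 1100 m: -4.4 × 0.4 km = -1.76°C, so T = 13.64°C.
  Environment, upper layer to 4100 m: -12.1 × 3 km = -36.3°C, so T = -22.66°C.
T_parcel − T_env = -17.92 − (-22.66) = +4.74°C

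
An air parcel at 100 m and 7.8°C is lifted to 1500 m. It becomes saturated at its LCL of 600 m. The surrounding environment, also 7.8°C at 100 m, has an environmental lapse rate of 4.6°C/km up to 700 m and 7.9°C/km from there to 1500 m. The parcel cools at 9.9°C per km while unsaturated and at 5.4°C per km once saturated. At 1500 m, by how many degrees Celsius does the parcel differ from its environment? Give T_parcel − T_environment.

-0.73°C (parcel cooler than environment)

Parcel:
  From 100 m to 600 m (dry): cools by 9.9 × 0.5 = 4.95°C, giving 2.85°C.
  From 600 m to 1500 m (saturated): cools by 5.4 × 0.9 = 4.86°C, giving -2.01°C.
Environment:
  From 100 m to 700 m (environment, lower layer): cools by 4.6 × 0.6 = 2.76°C, giving 5.04°C.
  From 700 m to 1500 m (environment, upper layer): cools by 7.9 × 0.8 = 6.32°C, giving -1.28°C.
T_parcel − T_env = -2.01 − (-1.28) = -0.73°C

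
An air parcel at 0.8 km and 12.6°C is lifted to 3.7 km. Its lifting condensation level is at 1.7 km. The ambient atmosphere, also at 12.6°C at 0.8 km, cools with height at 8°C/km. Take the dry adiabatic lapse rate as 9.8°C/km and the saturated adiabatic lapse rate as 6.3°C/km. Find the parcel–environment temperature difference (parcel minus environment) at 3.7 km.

+1.78°C (parcel warmer than environment)

Parcel:
  From 800 m to 1700 m (dry): cools by 9.8 × 0.9 = 8.82°C, giving 3.78°C.
  From 1700 m to 3700 m (saturated): cools by 6.3 × 2 = 12.6°C, giving -8.82°C.
Environment:
  From 800 m to 3700 m (environment): cools by 8 × 2.9 = 23.2°C, giving -10.6°C.
T_parcel − T_env = -8.82 − (-10.6) = +1.78°C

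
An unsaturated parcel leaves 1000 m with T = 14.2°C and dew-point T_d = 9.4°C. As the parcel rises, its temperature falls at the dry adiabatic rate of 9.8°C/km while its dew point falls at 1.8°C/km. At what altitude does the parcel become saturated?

T and T_d converge at 9.8 − 1.8 = 8°C per km
Height above start = (14.2 − 9.4) / 8 = 0.6 km
LCL altitude = 1000 m + 600 m = 1600 m

1600 m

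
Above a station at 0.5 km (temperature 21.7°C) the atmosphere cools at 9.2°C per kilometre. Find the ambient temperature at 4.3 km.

Environmental to 4300 m: -9.2 × 3.8 km = -34.96°C, so T = -13.26°C.

-13.26°C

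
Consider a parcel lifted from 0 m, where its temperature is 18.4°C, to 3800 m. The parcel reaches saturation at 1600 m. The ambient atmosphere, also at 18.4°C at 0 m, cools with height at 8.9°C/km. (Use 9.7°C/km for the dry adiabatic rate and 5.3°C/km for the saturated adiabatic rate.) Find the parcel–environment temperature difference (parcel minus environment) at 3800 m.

Parcel:
  From 0 m to 1600 m (dry): cools by 9.7 × 1.6 = 15.52°C, giving 2.88°C.
  From 1600 m to 3800 m (saturated): cools by 5.3 × 2.2 = 11.66°C, giving -8.78°C.
Environment:
  From 0 m to 3800 m (environment): cools by 8.9 × 3.8 = 33.82°C, giving -15.42°C.
T_parcel − T_env = -8.78 − (-15.42) = +6.64°C

+6.64°C (parcel warmer than environment)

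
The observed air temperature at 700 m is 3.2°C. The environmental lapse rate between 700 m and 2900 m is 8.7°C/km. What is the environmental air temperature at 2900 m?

700 → 2900 m (environmental, 8.7°C/km): ΔT = -8.7 × 2.2 = -19.14°C → T = -15.94°C

-15.94°C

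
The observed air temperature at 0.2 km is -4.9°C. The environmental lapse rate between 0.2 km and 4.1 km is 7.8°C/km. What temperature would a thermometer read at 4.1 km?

-35.32°C

From 200 m to 4100 m (environmental): cools by 7.8 × 3.9 = 30.42°C, giving -35.32°C.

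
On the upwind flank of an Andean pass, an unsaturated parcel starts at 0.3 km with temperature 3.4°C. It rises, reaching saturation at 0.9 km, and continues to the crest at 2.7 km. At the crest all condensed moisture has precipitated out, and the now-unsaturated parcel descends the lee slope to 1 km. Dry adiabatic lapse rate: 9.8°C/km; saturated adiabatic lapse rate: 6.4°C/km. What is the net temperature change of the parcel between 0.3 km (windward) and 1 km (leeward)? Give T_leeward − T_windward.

-0.74°C

300 → 900 m (dry, 9.8°C/km): ΔT = -9.8 × 0.6 = -5.88°C → T = -2.48°C
900 → 2700 m (saturated, 6.4°C/km): ΔT = -6.4 × 1.8 = -11.52°C → T = -14°C
2700 → 1000 m (dry descent, 9.8°C/km): ΔT = +9.8 × 1.7 = +16.66°C → T = 2.66°C
Net change vs windward start: 2.66 − 3.4 = -0.74°C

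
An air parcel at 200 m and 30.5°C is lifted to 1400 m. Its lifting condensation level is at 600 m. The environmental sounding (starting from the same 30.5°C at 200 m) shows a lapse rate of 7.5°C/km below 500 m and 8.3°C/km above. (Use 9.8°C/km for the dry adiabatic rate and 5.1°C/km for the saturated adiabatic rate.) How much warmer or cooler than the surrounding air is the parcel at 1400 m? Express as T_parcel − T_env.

Parcel:
  200 → 600 m (dry, 9.8°C/km): ΔT = -9.8 × 0.4 = -3.92°C → T = 26.58°C
  600 → 1400 m (saturated, 5.1°C/km): ΔT = -5.1 × 0.8 = -4.08°C → T = 22.5°C
Environment:
  200 → 500 m (environment, lower layer, 7.5°C/km): ΔT = -7.5 × 0.3 = -2.25°C → T = 28.25°C
  500 → 1400 m (environment, upper layer, 8.3°C/km): ΔT = -8.3 × 0.9 = -7.47°C → T = 20.78°C
T_parcel − T_env = 22.5 − 20.78 = +1.72°C

+1.72°C (parcel warmer than environment)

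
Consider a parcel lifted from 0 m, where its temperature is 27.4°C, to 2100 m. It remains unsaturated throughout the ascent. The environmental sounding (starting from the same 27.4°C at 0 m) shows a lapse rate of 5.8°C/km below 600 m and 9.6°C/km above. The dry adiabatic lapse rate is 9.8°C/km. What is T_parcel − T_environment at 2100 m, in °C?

Parcel:
  0 → 2100 m (dry, 9.8°C/km): ΔT = -9.8 × 2.1 = -20.58°C → T = 6.82°C
Environment:
  0 → 600 m (environment, lower layer, 5.8°C/km): ΔT = -5.8 × 0.6 = -3.48°C → T = 23.92°C
  600 → 2100 m (environment, upper layer, 9.6°C/km): ΔT = -9.6 × 1.5 = -14.4°C → T = 9.52°C
T_parcel − T_env = 6.82 − 9.52 = -2.7°C

-2.7°C (parcel cooler than environment)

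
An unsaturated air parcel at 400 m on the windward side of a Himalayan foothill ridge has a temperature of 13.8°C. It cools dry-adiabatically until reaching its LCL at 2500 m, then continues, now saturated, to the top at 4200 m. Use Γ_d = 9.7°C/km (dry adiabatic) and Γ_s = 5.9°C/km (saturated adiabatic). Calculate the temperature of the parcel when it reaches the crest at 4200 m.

-16.6°C

Dry to 2500 m: -9.7 × 2.1 km = -20.37°C, so T = -6.57°C.
Saturated to 4200 m: -5.9 × 1.7 km = -10.03°C, so T = -16.6°C.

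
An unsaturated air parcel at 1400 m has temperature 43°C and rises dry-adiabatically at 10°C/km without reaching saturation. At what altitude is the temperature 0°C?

5700 m

Height above start = (43 − 0) / 10 = 4.3 km
Altitude = 1400 m + 4300 m = 5700 m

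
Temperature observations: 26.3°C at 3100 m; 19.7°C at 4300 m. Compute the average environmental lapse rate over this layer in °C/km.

5.5°C/km

Γ = −ΔT/Δz = (26.3 − 19.7) / (4300 − 3100) m
  = 6.6°C / 1.2 km = 5.5°C/km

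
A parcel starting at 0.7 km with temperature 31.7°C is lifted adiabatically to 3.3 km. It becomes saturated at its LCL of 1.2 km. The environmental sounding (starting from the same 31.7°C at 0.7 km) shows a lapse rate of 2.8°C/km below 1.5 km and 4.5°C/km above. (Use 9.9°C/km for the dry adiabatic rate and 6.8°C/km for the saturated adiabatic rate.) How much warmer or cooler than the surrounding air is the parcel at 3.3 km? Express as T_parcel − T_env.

-8.89°C (parcel cooler than environment)

Parcel:
  700 → 1200 m (dry, 9.9°C/km): ΔT = -9.9 × 0.5 = -4.95°C → T = 26.75°C
  1200 → 3300 m (saturated, 6.8°C/km): ΔT = -6.8 × 2.1 = -14.28°C → T = 12.47°C
Environment:
  700 → 1500 m (environment, lower layer, 2.8°C/km): ΔT = -2.8 × 0.8 = -2.24°C → T = 29.46°C
  1500 → 3300 m (environment, upper layer, 4.5°C/km): ΔT = -4.5 × 1.8 = -8.1°C → T = 21.36°C
T_parcel − T_env = 12.47 − 21.36 = -8.89°C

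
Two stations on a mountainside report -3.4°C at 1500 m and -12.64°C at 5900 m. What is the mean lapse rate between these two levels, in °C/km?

Γ = −ΔT/Δz = (-3.4 − (-12.64)) / (5900 − 1500) m
  = 9.24°C / 4.4 km = 2.1°C/km

2.1°C/km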